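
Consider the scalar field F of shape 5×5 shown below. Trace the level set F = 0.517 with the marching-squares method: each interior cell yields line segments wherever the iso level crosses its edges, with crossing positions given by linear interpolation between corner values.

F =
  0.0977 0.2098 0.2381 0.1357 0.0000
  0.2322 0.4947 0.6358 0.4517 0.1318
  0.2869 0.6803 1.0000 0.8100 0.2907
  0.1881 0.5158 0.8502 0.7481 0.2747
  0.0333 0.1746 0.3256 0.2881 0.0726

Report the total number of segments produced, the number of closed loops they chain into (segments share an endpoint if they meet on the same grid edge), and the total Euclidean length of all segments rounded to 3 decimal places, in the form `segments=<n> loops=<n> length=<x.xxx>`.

cell (0,1): code 0100 → (0.701,2.000)–(1.000,1.158)
cell (0,2): code 1000 → (1.000,2.645)–(0.701,2.000)
cell (1,0): code 0100 → (1.120,1.000)–(2.000,0.585)
cell (1,1): code 1110 → (1.000,1.158)–(1.120,1.000)
cell (1,2): code 1101 → (1.182,3.000)–(1.000,2.645)
cell (1,3): code 1000 → (2.000,3.564)–(1.182,3.000)
cell (2,0): code 0010 → (2.000,0.585)–(2.993,1.000)
cell (2,1): code 0111 → (2.993,1.000)–(3.000,1.004)
cell (2,3): code 1001 → (3.000,3.488)–(2.000,3.564)
cell (3,1): code 0010 → (3.000,1.004)–(3.635,2.000)
cell (3,2): code 0011 → (3.635,2.000)–(3.502,3.000)
cell (3,3): code 0001 → (3.502,3.000)–(3.000,3.488)
total: 12 segments, chained into 1 closed loop(s), length Σ = 9.146063

segments=12 loops=1 length=9.146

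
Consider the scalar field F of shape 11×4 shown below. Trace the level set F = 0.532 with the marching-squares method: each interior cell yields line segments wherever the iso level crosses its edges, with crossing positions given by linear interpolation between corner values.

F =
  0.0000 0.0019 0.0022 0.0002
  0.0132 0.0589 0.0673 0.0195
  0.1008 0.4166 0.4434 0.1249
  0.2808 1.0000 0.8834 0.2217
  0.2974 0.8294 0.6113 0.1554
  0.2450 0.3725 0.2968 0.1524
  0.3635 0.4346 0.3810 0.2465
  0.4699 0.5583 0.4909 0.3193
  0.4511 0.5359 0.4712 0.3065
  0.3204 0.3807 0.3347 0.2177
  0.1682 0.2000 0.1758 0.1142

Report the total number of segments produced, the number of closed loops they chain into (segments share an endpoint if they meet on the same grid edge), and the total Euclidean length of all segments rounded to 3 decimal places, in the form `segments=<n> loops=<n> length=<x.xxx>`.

cell (2,0): code 0100 → (2.198,1.000)–(3.000,0.349)
cell (2,1): code 1100 → (2.201,2.000)–(2.198,1.000)
cell (2,2): code 1000 → (3.000,2.531)–(2.201,2.000)
cell (3,0): code 0110 → (3.000,0.349)–(4.000,0.441)
cell (3,2): code 1001 → (4.000,2.174)–(3.000,2.531)
cell (4,0): code 0010 → (4.000,0.441)–(4.651,1.000)
cell (4,1): code 0011 → (4.651,1.000)–(4.252,2.000)
cell (4,2): code 0001 → (4.252,2.000)–(4.000,2.174)
cell (6,0): code 0100 → (6.787,1.000)–(7.000,0.702)
cell (6,1): code 1000 → (7.000,1.390)–(6.787,1.000)
cell (7,0): code 0110 → (7.000,0.702)–(8.000,0.954)
cell (7,1): code 1001 → (8.000,1.060)–(7.000,1.390)
cell (8,0): code 0010 → (8.000,0.954)–(8.025,1.000)
cell (8,1): code 0001 → (8.025,1.000)–(8.000,1.060)
total: 14 segments, chained into 2 closed loop(s), length Σ = 10.310909

segments=14 loops=2 length=10.311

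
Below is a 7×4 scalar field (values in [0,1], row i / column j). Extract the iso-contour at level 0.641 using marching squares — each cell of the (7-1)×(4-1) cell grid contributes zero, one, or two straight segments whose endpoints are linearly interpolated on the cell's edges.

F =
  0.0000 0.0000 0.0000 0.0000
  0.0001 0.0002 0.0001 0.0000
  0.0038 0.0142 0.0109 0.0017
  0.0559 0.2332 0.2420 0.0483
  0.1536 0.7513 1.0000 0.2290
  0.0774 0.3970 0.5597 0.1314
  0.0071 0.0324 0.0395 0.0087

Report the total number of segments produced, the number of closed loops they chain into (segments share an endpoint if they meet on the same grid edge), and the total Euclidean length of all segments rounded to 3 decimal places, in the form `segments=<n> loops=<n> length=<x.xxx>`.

segments=6 loops=1 length=4.400

cell (3,0): code 0100 → (3.787,1.000)–(4.000,0.815)
cell (3,1): code 1100 → (3.526,2.000)–(3.787,1.000)
cell (3,2): code 1000 → (4.000,2.466)–(3.526,2.000)
cell (4,0): code 0010 → (4.000,0.815)–(4.311,1.000)
cell (4,1): code 0011 → (4.311,1.000)–(4.815,2.000)
cell (4,2): code 0001 → (4.815,2.000)–(4.000,2.466)
total: 6 segments, chained into 1 closed loop(s), length Σ = 4.400031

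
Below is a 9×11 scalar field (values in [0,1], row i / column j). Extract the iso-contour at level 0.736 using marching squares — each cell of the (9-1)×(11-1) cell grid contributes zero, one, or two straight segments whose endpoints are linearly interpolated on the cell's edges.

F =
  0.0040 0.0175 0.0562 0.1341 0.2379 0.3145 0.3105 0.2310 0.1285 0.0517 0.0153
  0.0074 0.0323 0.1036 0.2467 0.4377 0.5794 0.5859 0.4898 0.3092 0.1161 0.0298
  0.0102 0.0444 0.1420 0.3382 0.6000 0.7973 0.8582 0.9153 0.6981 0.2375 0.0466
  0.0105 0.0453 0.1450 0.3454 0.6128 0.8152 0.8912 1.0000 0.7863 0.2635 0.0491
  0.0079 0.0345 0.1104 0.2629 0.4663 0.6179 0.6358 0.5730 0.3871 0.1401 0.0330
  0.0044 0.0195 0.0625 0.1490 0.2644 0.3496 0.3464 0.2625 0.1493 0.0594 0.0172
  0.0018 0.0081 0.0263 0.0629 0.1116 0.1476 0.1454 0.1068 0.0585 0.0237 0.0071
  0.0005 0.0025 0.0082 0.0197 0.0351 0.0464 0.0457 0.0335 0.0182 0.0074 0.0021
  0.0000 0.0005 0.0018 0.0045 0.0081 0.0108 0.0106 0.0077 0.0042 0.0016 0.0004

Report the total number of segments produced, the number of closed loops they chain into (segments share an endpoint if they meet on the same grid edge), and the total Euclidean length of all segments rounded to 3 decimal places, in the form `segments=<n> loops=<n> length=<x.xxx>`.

cell (1,4): code 0100 → (1.719,5.000)–(2.000,4.689)
cell (1,5): code 1100 → (1.551,6.000)–(1.719,5.000)
cell (1,6): code 1100 → (1.579,7.000)–(1.551,6.000)
cell (1,7): code 1000 → (2.000,7.826)–(1.579,7.000)
cell (2,4): code 0110 → (2.000,4.689)–(3.000,4.609)
cell (2,7): code 1101 → (2.430,8.000)–(2.000,7.826)
cell (2,8): code 1000 → (3.000,8.096)–(2.430,8.000)
cell (3,4): code 0010 → (3.000,4.609)–(3.401,5.000)
cell (3,5): code 0011 → (3.401,5.000)–(3.608,6.000)
cell (3,6): code 0011 → (3.608,6.000)–(3.618,7.000)
cell (3,7): code 0011 → (3.618,7.000)–(3.126,8.000)
cell (3,8): code 0001 → (3.126,8.000)–(3.000,8.096)
total: 12 segments, chained into 1 closed loop(s), length Σ = 9.260471

segments=12 loops=1 length=9.260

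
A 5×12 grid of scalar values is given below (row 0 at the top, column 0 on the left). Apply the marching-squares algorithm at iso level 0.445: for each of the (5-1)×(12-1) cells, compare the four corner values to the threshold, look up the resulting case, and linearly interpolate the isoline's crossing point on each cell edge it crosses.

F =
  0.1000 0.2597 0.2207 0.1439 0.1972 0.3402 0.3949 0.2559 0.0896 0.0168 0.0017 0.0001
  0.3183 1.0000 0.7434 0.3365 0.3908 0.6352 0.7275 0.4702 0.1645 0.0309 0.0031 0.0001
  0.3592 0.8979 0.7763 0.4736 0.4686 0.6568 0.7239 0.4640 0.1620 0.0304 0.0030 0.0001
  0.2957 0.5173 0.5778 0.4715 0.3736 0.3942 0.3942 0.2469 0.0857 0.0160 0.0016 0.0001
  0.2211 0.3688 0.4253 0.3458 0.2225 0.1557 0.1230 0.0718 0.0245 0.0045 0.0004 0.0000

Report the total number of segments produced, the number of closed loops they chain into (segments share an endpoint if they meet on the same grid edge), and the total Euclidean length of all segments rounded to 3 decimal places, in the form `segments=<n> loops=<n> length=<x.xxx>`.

cell (0,0): code 0100 → (0.250,1.000)–(1.000,0.186)
cell (0,1): code 1100 → (0.429,2.000)–(0.250,1.000)
cell (0,2): code 1000 → (1.000,2.733)–(0.429,2.000)
cell (0,4): code 0100 → (0.355,5.000)–(1.000,4.222)
cell (0,5): code 1100 → (0.151,6.000)–(0.355,5.000)
cell (0,6): code 1100 → (0.882,7.000)–(0.151,6.000)
cell (0,7): code 1000 → (1.000,7.082)–(0.882,7.000)
cell (1,0): code 0110 → (1.000,0.186)–(2.000,0.159)
cell (1,2): code 1101 → (1.791,3.000)–(1.000,2.733)
cell (1,3): code 1100 → (1.697,4.000)–(1.791,3.000)
cell (1,4): code 1110 → (1.000,4.222)–(1.697,4.000)
cell (1,7): code 1001 → (2.000,7.063)–(1.000,7.082)
cell (2,0): code 0110 → (2.000,0.159)–(3.000,0.674)
cell (2,3): code 1011 → (3.000,3.271)–(2.248,4.000)
cell (2,4): code 0011 → (2.248,4.000)–(2.807,5.000)
cell (2,5): code 0011 → (2.807,5.000)–(2.846,6.000)
cell (2,6): code 0011 → (2.846,6.000)–(2.088,7.000)
cell (2,7): code 0001 → (2.088,7.000)–(2.000,7.063)
cell (3,0): code 0010 → (3.000,0.674)–(3.487,1.000)
cell (3,1): code 0011 → (3.487,1.000)–(3.871,2.000)
cell (3,2): code 0011 → (3.871,2.000)–(3.211,3.000)
cell (3,3): code 0001 → (3.211,3.000)–(3.000,3.271)
total: 22 segments, chained into 1 closed loop(s), length Σ = 19.916480

segments=22 loops=1 length=19.916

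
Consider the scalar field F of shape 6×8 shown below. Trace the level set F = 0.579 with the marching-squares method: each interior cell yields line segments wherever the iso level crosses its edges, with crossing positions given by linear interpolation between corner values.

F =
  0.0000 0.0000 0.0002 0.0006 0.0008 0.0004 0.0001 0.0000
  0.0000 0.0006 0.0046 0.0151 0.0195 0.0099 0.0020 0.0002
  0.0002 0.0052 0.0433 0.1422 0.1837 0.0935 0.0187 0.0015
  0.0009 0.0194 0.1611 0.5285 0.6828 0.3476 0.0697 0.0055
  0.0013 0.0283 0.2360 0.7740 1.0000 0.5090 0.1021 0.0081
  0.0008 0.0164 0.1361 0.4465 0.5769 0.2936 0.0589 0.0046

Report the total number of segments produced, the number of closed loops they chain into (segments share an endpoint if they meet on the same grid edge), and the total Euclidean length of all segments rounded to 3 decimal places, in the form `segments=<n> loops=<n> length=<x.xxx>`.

cell (2,3): code 0100 → (2.792,4.000)–(3.000,3.327)
cell (2,4): code 1000 → (3.000,4.310)–(2.792,4.000)
cell (3,2): code 0100 → (3.206,3.000)–(4.000,2.638)
cell (3,3): code 1110 → (3.000,3.327)–(3.206,3.000)
cell (3,4): code 1001 → (4.000,4.857)–(3.000,4.310)
cell (4,2): code 0010 → (4.000,2.638)–(4.595,3.000)
cell (4,3): code 0011 → (4.595,3.000)–(4.995,4.000)
cell (4,4): code 0001 → (4.995,4.000)–(4.000,4.857)
total: 8 segments, chained into 1 closed loop(s), length Σ = 6.564455

segments=8 loops=1 length=6.564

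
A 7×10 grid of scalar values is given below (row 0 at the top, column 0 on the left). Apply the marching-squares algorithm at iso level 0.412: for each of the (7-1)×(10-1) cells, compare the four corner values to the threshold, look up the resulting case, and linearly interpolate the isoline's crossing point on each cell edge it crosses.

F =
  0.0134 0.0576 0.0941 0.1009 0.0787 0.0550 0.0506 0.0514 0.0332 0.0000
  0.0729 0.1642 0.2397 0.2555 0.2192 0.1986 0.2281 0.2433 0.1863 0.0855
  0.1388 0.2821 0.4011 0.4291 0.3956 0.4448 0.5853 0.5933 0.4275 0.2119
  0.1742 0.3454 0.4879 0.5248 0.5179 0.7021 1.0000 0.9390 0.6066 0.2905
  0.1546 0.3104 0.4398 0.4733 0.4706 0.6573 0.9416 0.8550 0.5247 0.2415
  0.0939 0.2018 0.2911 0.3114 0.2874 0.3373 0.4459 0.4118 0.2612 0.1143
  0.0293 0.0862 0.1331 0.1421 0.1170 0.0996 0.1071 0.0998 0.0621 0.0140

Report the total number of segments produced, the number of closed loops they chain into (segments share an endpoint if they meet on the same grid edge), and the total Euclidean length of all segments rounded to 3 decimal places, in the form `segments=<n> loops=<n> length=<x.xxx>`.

cell (1,2): code 0100 → (1.901,3.000)–(2.000,2.389)
cell (1,3): code 1000 → (2.000,3.510)–(1.901,3.000)
cell (1,4): code 0100 → (1.867,5.000)–(2.000,4.333)
cell (1,5): code 1100 → (1.515,6.000)–(1.867,5.000)
cell (1,6): code 1100 → (1.482,7.000)–(1.515,6.000)
cell (1,7): code 1100 → (1.936,8.000)–(1.482,7.000)
cell (1,8): code 1000 → (2.000,8.072)–(1.936,8.000)
cell (2,1): code 0100 → (2.126,2.000)–(3.000,1.467)
cell (2,2): code 1110 → (2.000,2.389)–(2.126,2.000)
cell (2,3): code 1101 → (2.134,4.000)–(2.000,3.510)
cell (2,4): code 1110 → (2.000,4.333)–(2.134,4.000)
cell (2,8): code 1001 → (3.000,8.616)–(2.000,8.072)
cell (3,1): code 0110 → (3.000,1.467)–(4.000,1.785)
cell (3,8): code 1001 → (4.000,8.398)–(3.000,8.616)
cell (4,1): code 0010 → (4.000,1.785)–(4.187,2.000)
cell (4,2): code 0011 → (4.187,2.000)–(4.379,3.000)
cell (4,3): code 0011 → (4.379,3.000)–(4.320,4.000)
cell (4,4): code 0011 → (4.320,4.000)–(4.767,5.000)
cell (4,5): code 0111 → (4.767,5.000)–(5.000,5.688)
cell (4,6): code 1011 → (5.000,6.994)–(5.000,7.000)
cell (4,7): code 0011 → (5.000,7.000)–(4.428,8.000)
cell (4,8): code 0001 → (4.428,8.000)–(4.000,8.398)
cell (5,5): code 0010 → (5.000,5.688)–(5.100,6.000)
cell (5,6): code 0001 → (5.100,6.000)–(5.000,6.994)
total: 24 segments, chained into 1 closed loop(s), length Σ = 17.779624

segments=24 loops=1 length=17.780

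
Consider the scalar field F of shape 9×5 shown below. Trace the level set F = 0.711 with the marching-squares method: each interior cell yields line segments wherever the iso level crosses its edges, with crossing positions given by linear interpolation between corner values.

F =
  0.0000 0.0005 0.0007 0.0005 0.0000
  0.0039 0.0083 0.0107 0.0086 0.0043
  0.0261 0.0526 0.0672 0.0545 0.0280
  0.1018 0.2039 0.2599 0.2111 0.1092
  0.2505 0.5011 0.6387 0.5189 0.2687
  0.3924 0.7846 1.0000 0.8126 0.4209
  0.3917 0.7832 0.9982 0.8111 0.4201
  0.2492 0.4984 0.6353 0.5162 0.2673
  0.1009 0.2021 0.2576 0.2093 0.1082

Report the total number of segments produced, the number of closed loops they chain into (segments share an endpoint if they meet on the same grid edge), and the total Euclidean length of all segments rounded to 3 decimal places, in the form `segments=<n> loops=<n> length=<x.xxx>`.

segments=10 loops=1 length=7.959

cell (4,0): code 0100 → (4.740,1.000)–(5.000,0.812)
cell (4,1): code 1100 → (4.200,2.000)–(4.740,1.000)
cell (4,2): code 1100 → (4.654,3.000)–(4.200,2.000)
cell (4,3): code 1000 → (5.000,3.259)–(4.654,3.000)
cell (5,0): code 0110 → (5.000,0.812)–(6.000,0.816)
cell (5,3): code 1001 → (6.000,3.256)–(5.000,3.259)
cell (6,0): code 0010 → (6.000,0.816)–(6.254,1.000)
cell (6,1): code 0011 → (6.254,1.000)–(6.791,2.000)
cell (6,2): code 0011 → (6.791,2.000)–(6.339,3.000)
cell (6,3): code 0001 → (6.339,3.000)–(6.000,3.256)
total: 10 segments, chained into 1 closed loop(s), length Σ = 7.959084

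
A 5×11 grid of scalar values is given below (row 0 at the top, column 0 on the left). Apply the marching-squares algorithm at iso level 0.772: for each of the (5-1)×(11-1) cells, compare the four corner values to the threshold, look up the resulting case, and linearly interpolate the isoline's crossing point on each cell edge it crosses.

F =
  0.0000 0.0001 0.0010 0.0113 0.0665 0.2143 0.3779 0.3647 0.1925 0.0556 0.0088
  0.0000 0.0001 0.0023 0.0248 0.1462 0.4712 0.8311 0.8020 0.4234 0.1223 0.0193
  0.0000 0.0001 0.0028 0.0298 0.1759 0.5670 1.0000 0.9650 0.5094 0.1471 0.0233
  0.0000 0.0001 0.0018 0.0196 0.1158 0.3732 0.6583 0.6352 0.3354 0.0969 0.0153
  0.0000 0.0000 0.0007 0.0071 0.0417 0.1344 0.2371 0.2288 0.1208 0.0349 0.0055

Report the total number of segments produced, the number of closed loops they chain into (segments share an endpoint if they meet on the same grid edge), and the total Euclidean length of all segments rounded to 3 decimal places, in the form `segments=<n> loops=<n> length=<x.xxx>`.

cell (0,5): code 0100 → (0.870,6.000)–(1.000,5.836)
cell (0,6): code 1100 → (0.931,7.000)–(0.870,6.000)
cell (0,7): code 1000 → (1.000,7.079)–(0.931,7.000)
cell (1,5): code 0110 → (1.000,5.836)–(2.000,5.473)
cell (1,7): code 1001 → (2.000,7.424)–(1.000,7.079)
cell (2,5): code 0010 → (2.000,5.473)–(2.667,6.000)
cell (2,6): code 0011 → (2.667,6.000)–(2.585,7.000)
cell (2,7): code 0001 → (2.585,7.000)–(2.000,7.424)
total: 8 segments, chained into 1 closed loop(s), length Σ = 6.013463

segments=8 loops=1 length=6.013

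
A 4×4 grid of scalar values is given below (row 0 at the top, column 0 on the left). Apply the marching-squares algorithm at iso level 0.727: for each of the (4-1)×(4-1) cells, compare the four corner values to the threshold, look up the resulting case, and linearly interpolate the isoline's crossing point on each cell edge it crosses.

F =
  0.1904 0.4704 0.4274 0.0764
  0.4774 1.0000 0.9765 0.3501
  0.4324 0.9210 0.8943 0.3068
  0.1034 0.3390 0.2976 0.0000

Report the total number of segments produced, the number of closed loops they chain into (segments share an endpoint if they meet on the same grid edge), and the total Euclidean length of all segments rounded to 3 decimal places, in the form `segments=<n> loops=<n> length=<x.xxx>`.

cell (0,0): code 0100 → (0.485,1.000)–(1.000,0.478)
cell (0,1): code 1100 → (0.546,2.000)–(0.485,1.000)
cell (0,2): code 1000 → (1.000,2.398)–(0.546,2.000)
cell (1,0): code 0110 → (1.000,0.478)–(2.000,0.603)
cell (1,2): code 1001 → (2.000,2.285)–(1.000,2.398)
cell (2,0): code 0010 → (2.000,0.603)–(2.333,1.000)
cell (2,1): code 0011 → (2.333,1.000)–(2.280,2.000)
cell (2,2): code 0001 → (2.280,2.000)–(2.000,2.285)
total: 8 segments, chained into 1 closed loop(s), length Σ = 6.273711

segments=8 loops=1 length=6.274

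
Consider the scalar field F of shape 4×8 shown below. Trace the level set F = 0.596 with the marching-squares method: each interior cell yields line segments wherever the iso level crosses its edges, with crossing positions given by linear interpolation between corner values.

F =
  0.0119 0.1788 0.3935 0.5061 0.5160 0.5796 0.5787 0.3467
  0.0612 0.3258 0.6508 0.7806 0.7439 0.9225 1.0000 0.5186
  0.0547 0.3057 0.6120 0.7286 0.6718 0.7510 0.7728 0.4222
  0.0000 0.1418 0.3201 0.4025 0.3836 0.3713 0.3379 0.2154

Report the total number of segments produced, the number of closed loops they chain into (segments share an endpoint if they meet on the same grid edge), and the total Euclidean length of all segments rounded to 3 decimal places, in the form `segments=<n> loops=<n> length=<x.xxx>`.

cell (0,1): code 0100 → (0.787,2.000)–(1.000,1.831)
cell (0,2): code 1100 → (0.328,3.000)–(0.787,2.000)
cell (0,3): code 1100 → (0.351,4.000)–(0.328,3.000)
cell (0,4): code 1100 → (0.048,5.000)–(0.351,4.000)
cell (0,5): code 1100 → (0.041,6.000)–(0.048,5.000)
cell (0,6): code 1000 → (1.000,6.839)–(0.041,6.000)
cell (1,1): code 0110 → (1.000,1.831)–(2.000,1.948)
cell (1,6): code 1001 → (2.000,6.504)–(1.000,6.839)
cell (2,1): code 0010 → (2.000,1.948)–(2.055,2.000)
cell (2,2): code 0011 → (2.055,2.000)–(2.407,3.000)
cell (2,3): code 0011 → (2.407,3.000)–(2.263,4.000)
cell (2,4): code 0011 → (2.263,4.000)–(2.408,5.000)
cell (2,5): code 0011 → (2.408,5.000)–(2.407,6.000)
cell (2,6): code 0001 → (2.407,6.000)–(2.000,6.504)
total: 14 segments, chained into 1 closed loop(s), length Σ = 12.557364

segments=14 loops=1 length=12.557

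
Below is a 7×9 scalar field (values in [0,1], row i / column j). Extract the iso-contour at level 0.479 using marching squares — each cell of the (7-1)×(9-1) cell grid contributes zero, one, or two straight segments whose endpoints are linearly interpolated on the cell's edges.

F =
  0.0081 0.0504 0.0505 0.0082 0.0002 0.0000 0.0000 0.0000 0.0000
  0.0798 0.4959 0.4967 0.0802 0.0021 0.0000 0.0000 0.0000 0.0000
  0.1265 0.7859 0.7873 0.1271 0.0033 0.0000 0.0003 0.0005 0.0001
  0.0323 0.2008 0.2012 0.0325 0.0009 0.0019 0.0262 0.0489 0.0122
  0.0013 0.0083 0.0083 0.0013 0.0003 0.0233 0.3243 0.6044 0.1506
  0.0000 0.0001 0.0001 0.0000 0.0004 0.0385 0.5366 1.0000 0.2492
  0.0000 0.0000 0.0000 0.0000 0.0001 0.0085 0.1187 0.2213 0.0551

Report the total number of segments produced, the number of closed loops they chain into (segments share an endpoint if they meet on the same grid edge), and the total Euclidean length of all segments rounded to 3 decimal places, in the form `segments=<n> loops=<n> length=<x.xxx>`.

segments=16 loops=2 length=11.119

cell (0,0): code 0100 → (0.962,1.000)–(1.000,0.959)
cell (0,1): code 1100 → (0.960,2.000)–(0.962,1.000)
cell (0,2): code 1000 → (1.000,2.042)–(0.960,2.000)
cell (1,0): code 0110 → (1.000,0.959)–(2.000,0.535)
cell (1,2): code 1001 → (2.000,2.467)–(1.000,2.042)
cell (2,0): code 0010 → (2.000,0.535)–(2.525,1.000)
cell (2,1): code 0011 → (2.525,1.000)–(2.526,2.000)
cell (2,2): code 0001 → (2.526,2.000)–(2.000,2.467)
cell (3,6): code 0100 → (3.774,7.000)–(4.000,6.552)
cell (3,7): code 1000 → (4.000,7.276)–(3.774,7.000)
cell (4,5): code 0100 → (4.729,6.000)–(5.000,5.884)
cell (4,6): code 1110 → (4.000,6.552)–(4.729,6.000)
cell (4,7): code 1001 → (5.000,7.694)–(4.000,7.276)
cell (5,5): code 0010 → (5.000,5.884)–(5.138,6.000)
cell (5,6): code 0011 → (5.138,6.000)–(5.669,7.000)
cell (5,7): code 0001 → (5.669,7.000)–(5.000,7.694)
total: 16 segments, chained into 2 closed loop(s), length Σ = 11.118584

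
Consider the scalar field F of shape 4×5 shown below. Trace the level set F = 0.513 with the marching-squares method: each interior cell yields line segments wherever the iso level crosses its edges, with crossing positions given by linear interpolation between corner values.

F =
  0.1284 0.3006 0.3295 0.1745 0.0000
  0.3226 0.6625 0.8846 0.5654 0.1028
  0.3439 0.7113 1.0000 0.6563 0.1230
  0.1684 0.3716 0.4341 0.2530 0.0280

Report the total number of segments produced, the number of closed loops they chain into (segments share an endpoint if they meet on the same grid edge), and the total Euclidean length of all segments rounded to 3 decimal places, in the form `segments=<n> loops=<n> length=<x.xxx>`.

cell (0,0): code 0100 → (0.587,1.000)–(1.000,0.560)
cell (0,1): code 1100 → (0.331,2.000)–(0.587,1.000)
cell (0,2): code 1100 → (0.866,3.000)–(0.331,2.000)
cell (0,3): code 1000 → (1.000,3.113)–(0.866,3.000)
cell (1,0): code 0110 → (1.000,0.560)–(2.000,0.460)
cell (1,3): code 1001 → (2.000,3.269)–(1.000,3.113)
cell (2,0): code 0010 → (2.000,0.460)–(2.584,1.000)
cell (2,1): code 0011 → (2.584,1.000)–(2.861,2.000)
cell (2,2): code 0011 → (2.861,2.000)–(2.355,3.000)
cell (2,3): code 0001 → (2.355,3.000)–(2.000,3.269)
total: 10 segments, chained into 1 closed loop(s), length Σ = 8.361045

segments=10 loops=1 length=8.361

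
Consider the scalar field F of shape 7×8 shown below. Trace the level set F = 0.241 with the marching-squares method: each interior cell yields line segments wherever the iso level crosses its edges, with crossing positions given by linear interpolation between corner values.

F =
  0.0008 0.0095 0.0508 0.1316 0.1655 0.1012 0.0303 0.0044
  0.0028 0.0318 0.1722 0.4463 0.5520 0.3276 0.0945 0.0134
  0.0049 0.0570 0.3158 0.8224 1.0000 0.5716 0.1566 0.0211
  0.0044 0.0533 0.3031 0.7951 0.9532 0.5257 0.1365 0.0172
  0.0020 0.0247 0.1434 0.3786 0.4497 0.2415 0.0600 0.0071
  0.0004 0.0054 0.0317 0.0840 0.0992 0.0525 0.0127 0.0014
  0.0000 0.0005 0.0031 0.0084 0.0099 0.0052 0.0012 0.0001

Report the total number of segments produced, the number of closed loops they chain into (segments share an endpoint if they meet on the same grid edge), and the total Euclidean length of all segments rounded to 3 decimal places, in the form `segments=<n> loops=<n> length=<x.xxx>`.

cell (0,2): code 0100 → (0.348,3.000)–(1.000,2.251)
cell (0,3): code 1100 → (0.195,4.000)–(0.348,3.000)
cell (0,4): code 1100 → (0.617,5.000)–(0.195,4.000)
cell (0,5): code 1000 → (1.000,5.372)–(0.617,5.000)
cell (1,1): code 0100 → (1.479,2.000)–(2.000,1.711)
cell (1,2): code 1110 → (1.000,2.251)–(1.479,2.000)
cell (1,5): code 1001 → (2.000,5.797)–(1.000,5.372)
cell (2,1): code 0110 → (2.000,1.711)–(3.000,1.751)
cell (2,5): code 1001 → (3.000,5.732)–(2.000,5.797)
cell (3,1): code 0010 → (3.000,1.751)–(3.389,2.000)
cell (3,2): code 0111 → (3.389,2.000)–(4.000,2.415)
cell (3,5): code 1001 → (4.000,5.003)–(3.000,5.732)
cell (4,2): code 0010 → (4.000,2.415)–(4.467,3.000)
cell (4,3): code 0011 → (4.467,3.000)–(4.595,4.000)
cell (4,4): code 0011 → (4.595,4.000)–(4.003,5.000)
cell (4,5): code 0001 → (4.003,5.000)–(4.000,5.003)
total: 16 segments, chained into 1 closed loop(s), length Σ = 13.210349

segments=16 loops=1 length=13.210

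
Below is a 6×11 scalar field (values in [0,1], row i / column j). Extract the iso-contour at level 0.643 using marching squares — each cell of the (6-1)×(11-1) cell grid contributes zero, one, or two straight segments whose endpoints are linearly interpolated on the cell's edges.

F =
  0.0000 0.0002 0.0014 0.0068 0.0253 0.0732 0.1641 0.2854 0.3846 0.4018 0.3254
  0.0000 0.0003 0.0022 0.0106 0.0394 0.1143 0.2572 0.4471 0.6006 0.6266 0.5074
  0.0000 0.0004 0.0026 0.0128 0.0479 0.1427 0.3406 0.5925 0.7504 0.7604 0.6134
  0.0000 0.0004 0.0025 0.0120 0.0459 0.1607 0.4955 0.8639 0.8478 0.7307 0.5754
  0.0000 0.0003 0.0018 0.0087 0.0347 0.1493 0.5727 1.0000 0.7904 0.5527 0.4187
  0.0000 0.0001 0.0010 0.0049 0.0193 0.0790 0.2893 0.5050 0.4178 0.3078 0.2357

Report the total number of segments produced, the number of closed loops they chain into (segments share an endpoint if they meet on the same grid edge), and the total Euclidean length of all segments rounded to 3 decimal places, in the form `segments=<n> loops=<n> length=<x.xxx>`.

segments=12 loops=1 length=10.897

cell (1,7): code 0100 → (1.283,8.000)–(2.000,7.320)
cell (1,8): code 1100 → (1.123,9.000)–(1.283,8.000)
cell (1,9): code 1000 → (2.000,9.799)–(1.123,9.000)
cell (2,6): code 0100 → (2.186,7.000)–(3.000,6.400)
cell (2,7): code 1110 → (2.000,7.320)–(2.186,7.000)
cell (2,9): code 1001 → (3.000,9.565)–(2.000,9.799)
cell (3,6): code 0110 → (3.000,6.400)–(4.000,6.165)
cell (3,8): code 1011 → (4.000,8.620)–(3.493,9.000)
cell (3,9): code 0001 → (3.493,9.000)–(3.000,9.565)
cell (4,6): code 0010 → (4.000,6.165)–(4.721,7.000)
cell (4,7): code 0011 → (4.721,7.000)–(4.396,8.000)
cell (4,8): code 0001 → (4.396,8.000)–(4.000,8.620)
total: 12 segments, chained into 1 closed loop(s), length Σ = 10.897071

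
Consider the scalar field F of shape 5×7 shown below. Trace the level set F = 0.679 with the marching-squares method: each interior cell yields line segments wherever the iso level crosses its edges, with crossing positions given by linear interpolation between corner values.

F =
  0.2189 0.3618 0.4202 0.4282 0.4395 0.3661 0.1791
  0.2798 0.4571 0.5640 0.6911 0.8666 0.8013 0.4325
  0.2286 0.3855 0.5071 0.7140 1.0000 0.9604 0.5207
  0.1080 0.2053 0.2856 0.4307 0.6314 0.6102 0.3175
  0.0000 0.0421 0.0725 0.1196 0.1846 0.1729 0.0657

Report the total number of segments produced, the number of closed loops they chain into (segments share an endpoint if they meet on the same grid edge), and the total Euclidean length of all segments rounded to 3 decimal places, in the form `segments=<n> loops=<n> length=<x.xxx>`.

segments=10 loops=1 length=8.164

cell (0,2): code 0100 → (0.954,3.000)–(1.000,2.905)
cell (0,3): code 1100 → (0.561,4.000)–(0.954,3.000)
cell (0,4): code 1100 → (0.719,5.000)–(0.561,4.000)
cell (0,5): code 1000 → (1.000,5.332)–(0.719,5.000)
cell (1,2): code 0110 → (1.000,2.905)–(2.000,2.831)
cell (1,5): code 1001 → (2.000,5.640)–(1.000,5.332)
cell (2,2): code 0010 → (2.000,2.831)–(2.124,3.000)
cell (2,3): code 0011 → (2.124,3.000)–(2.871,4.000)
cell (2,4): code 0011 → (2.871,4.000)–(2.804,5.000)
cell (2,5): code 0001 → (2.804,5.000)–(2.000,5.640)
total: 10 segments, chained into 1 closed loop(s), length Σ = 8.163972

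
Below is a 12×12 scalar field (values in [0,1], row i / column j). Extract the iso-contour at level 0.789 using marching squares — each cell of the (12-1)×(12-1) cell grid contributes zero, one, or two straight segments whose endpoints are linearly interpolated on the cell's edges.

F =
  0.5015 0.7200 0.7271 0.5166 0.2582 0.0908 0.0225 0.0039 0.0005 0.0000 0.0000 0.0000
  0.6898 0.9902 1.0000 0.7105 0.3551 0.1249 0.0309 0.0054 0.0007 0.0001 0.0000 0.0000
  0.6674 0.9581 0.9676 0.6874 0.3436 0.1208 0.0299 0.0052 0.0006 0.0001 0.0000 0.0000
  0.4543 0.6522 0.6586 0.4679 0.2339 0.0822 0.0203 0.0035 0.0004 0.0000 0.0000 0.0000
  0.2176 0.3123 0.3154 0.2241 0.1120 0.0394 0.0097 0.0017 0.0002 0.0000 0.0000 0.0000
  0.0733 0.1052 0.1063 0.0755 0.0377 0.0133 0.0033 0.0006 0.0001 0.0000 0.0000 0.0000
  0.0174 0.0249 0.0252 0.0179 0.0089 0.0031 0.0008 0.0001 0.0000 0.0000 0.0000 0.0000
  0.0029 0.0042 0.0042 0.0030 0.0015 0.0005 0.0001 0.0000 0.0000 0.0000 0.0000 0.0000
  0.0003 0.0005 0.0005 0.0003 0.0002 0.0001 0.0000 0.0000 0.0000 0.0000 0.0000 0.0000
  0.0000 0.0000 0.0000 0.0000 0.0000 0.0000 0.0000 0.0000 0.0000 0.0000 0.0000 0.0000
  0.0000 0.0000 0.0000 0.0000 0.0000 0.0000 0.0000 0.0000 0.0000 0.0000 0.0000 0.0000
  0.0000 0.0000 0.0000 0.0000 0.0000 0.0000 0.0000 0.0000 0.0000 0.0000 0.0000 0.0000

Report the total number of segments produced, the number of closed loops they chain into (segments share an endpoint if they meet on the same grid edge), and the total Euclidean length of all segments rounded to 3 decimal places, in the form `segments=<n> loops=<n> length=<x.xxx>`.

cell (0,0): code 0100 → (0.255,1.000)–(1.000,0.330)
cell (0,1): code 1100 → (0.227,2.000)–(0.255,1.000)
cell (0,2): code 1000 → (1.000,2.729)–(0.227,2.000)
cell (1,0): code 0110 → (1.000,0.330)–(2.000,0.418)
cell (1,2): code 1001 → (2.000,2.637)–(1.000,2.729)
cell (2,0): code 0010 → (2.000,0.418)–(2.553,1.000)
cell (2,1): code 0011 → (2.553,1.000)–(2.578,2.000)
cell (2,2): code 0001 → (2.578,2.000)–(2.000,2.637)
total: 8 segments, chained into 1 closed loop(s), length Σ = 7.735765

segments=8 loops=1 length=7.736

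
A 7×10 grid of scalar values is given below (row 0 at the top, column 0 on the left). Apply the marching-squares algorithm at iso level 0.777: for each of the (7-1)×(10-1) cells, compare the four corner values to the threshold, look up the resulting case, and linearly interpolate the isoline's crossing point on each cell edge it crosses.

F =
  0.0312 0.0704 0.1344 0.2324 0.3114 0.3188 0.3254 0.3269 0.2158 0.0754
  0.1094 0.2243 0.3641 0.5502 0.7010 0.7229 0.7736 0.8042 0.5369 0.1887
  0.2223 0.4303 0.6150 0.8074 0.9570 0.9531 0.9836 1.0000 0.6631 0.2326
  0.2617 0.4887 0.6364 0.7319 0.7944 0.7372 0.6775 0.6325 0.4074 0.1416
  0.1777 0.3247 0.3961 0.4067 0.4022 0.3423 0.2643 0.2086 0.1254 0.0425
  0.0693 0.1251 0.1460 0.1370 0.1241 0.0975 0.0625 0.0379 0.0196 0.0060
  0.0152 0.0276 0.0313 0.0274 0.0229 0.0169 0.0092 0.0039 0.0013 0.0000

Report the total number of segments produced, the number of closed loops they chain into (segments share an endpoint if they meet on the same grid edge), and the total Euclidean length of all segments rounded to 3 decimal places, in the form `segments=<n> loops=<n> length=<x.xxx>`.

cell (0,6): code 0100 → (0.943,7.000)–(1.000,6.111)
cell (0,7): code 1000 → (1.000,7.102)–(0.943,7.000)
cell (1,2): code 0100 → (1.882,3.000)–(2.000,2.842)
cell (1,3): code 1100 → (1.297,4.000)–(1.882,3.000)
cell (1,4): code 1100 → (1.235,5.000)–(1.297,4.000)
cell (1,5): code 1100 → (1.016,6.000)–(1.235,5.000)
cell (1,6): code 1110 → (1.000,6.111)–(1.016,6.000)
cell (1,7): code 1001 → (2.000,7.662)–(1.000,7.102)
cell (2,2): code 0010 → (2.000,2.842)–(2.403,3.000)
cell (2,3): code 0111 → (2.403,3.000)–(3.000,3.722)
cell (2,4): code 1011 → (3.000,4.304)–(2.816,5.000)
cell (2,5): code 0011 → (2.816,5.000)–(2.675,6.000)
cell (2,6): code 0011 → (2.675,6.000)–(2.607,7.000)
cell (2,7): code 0001 → (2.607,7.000)–(2.000,7.662)
cell (3,3): code 0010 → (3.000,3.722)–(3.044,4.000)
cell (3,4): code 0001 → (3.044,4.000)–(3.000,4.304)
total: 16 segments, chained into 1 closed loop(s), length Σ = 11.235815

segments=16 loops=1 length=11.236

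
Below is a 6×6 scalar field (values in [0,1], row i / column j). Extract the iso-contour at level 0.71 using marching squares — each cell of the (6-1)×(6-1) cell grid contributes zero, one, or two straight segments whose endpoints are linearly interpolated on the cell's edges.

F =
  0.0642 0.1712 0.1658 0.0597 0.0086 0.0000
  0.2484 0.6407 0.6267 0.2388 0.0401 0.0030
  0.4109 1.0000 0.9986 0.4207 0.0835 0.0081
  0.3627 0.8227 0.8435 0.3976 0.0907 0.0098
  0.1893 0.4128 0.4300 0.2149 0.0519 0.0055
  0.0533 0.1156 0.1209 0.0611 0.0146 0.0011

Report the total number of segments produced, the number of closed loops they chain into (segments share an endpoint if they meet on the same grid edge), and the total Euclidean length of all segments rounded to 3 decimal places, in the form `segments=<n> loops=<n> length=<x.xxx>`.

cell (1,0): code 0100 → (1.193,1.000)–(2.000,0.508)
cell (1,1): code 1100 → (1.224,2.000)–(1.193,1.000)
cell (1,2): code 1000 → (2.000,2.499)–(1.224,2.000)
cell (2,0): code 0110 → (2.000,0.508)–(3.000,0.755)
cell (2,2): code 1001 → (3.000,2.299)–(2.000,2.499)
cell (3,0): code 0010 → (3.000,0.755)–(3.275,1.000)
cell (3,1): code 0011 → (3.275,1.000)–(3.323,2.000)
cell (3,2): code 0001 → (3.323,2.000)–(3.000,2.299)
total: 8 segments, chained into 1 closed loop(s), length Σ = 6.728350

segments=8 loops=1 length=6.728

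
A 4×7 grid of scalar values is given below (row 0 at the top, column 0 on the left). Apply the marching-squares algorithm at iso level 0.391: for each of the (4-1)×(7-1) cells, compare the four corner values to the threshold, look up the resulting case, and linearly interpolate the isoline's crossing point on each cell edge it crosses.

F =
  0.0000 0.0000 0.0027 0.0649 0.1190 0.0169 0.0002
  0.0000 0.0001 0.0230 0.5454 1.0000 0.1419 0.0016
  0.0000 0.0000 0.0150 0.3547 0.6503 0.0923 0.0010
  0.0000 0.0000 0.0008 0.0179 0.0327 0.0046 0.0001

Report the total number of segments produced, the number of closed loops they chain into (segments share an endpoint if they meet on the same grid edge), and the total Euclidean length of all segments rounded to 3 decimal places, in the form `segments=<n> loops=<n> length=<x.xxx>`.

segments=8 loops=1 length=6.210

cell (0,2): code 0100 → (0.679,3.000)–(1.000,2.704)
cell (0,3): code 1100 → (0.309,4.000)–(0.679,3.000)
cell (0,4): code 1000 → (1.000,4.710)–(0.309,4.000)
cell (1,2): code 0010 → (1.000,2.704)–(1.810,3.000)
cell (1,3): code 0111 → (1.810,3.000)–(2.000,3.123)
cell (1,4): code 1001 → (2.000,4.465)–(1.000,4.710)
cell (2,3): code 0010 → (2.000,3.123)–(2.420,4.000)
cell (2,4): code 0001 → (2.420,4.000)–(2.000,4.465)
total: 8 segments, chained into 1 closed loop(s), length Σ = 6.210320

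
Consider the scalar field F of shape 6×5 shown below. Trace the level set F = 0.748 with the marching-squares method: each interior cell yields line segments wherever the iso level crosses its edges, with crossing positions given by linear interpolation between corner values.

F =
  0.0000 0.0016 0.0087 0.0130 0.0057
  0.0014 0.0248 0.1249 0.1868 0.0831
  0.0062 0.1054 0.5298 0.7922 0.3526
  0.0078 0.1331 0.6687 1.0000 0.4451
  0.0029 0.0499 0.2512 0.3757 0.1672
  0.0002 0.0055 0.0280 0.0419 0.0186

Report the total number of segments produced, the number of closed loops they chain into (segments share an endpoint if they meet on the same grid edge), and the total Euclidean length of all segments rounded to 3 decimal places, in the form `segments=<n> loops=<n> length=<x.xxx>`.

cell (1,2): code 0100 → (1.927,3.000)–(2.000,2.832)
cell (1,3): code 1000 → (2.000,3.101)–(1.927,3.000)
cell (2,2): code 0110 → (2.000,2.832)–(3.000,2.239)
cell (2,3): code 1001 → (3.000,3.454)–(2.000,3.101)
cell (3,2): code 0010 → (3.000,2.239)–(3.404,3.000)
cell (3,3): code 0001 → (3.404,3.000)–(3.000,3.454)
total: 6 segments, chained into 1 closed loop(s), length Σ = 3.999416

segments=6 loops=1 length=3.999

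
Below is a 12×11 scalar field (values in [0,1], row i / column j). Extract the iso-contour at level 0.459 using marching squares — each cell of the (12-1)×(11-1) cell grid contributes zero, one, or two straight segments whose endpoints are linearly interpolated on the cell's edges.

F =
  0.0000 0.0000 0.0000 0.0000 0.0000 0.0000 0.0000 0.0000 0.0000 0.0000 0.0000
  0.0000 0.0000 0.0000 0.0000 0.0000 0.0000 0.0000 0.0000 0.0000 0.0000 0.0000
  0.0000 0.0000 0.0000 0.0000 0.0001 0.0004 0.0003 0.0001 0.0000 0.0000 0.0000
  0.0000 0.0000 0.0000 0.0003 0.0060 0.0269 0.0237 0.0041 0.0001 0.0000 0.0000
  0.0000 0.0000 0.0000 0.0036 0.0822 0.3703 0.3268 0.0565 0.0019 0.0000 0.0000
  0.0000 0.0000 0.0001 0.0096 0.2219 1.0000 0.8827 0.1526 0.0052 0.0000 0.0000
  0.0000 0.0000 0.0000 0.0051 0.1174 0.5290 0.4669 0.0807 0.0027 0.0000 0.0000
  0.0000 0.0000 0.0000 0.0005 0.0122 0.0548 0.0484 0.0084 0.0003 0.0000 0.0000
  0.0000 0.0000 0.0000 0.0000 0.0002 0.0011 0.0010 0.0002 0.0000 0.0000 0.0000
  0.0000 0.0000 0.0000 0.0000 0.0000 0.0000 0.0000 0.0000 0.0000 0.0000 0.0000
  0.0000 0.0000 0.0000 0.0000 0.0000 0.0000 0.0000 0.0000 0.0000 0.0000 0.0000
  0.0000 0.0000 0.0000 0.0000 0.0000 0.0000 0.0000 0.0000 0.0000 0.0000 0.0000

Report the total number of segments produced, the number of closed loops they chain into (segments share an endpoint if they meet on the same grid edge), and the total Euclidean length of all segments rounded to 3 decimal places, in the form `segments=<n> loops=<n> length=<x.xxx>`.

cell (4,4): code 0100 → (4.141,5.000)–(5.000,4.305)
cell (4,5): code 1100 → (4.238,6.000)–(4.141,5.000)
cell (4,6): code 1000 → (5.000,6.580)–(4.238,6.000)
cell (5,4): code 0110 → (5.000,4.305)–(6.000,4.830)
cell (5,6): code 1001 → (6.000,6.020)–(5.000,6.580)
cell (6,4): code 0010 → (6.000,4.830)–(6.148,5.000)
cell (6,5): code 0011 → (6.148,5.000)–(6.019,6.000)
cell (6,6): code 0001 → (6.019,6.000)–(6.000,6.020)
total: 8 segments, chained into 1 closed loop(s), length Σ = 6.604780

segments=8 loops=1 length=6.605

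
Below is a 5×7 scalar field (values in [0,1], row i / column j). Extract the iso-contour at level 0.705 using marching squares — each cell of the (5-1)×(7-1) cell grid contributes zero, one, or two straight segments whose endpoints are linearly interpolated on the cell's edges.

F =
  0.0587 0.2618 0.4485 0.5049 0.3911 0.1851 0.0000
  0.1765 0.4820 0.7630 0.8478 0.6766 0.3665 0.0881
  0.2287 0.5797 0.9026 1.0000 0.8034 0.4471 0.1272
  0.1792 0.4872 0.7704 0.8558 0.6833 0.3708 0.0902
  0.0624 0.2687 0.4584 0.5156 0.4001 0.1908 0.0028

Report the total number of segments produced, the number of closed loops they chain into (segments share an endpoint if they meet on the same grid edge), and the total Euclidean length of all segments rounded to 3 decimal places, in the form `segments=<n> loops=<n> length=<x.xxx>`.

cell (0,1): code 0100 → (0.816,2.000)–(1.000,1.794)
cell (0,2): code 1100 → (0.584,3.000)–(0.816,2.000)
cell (0,3): code 1000 → (1.000,3.834)–(0.584,3.000)
cell (1,1): code 0110 → (1.000,1.794)–(2.000,1.388)
cell (1,3): code 1101 → (1.224,4.000)–(1.000,3.834)
cell (1,4): code 1000 → (2.000,4.276)–(1.224,4.000)
cell (2,1): code 0110 → (2.000,1.388)–(3.000,1.769)
cell (2,3): code 1011 → (3.000,3.874)–(2.819,4.000)
cell (2,4): code 0001 → (2.819,4.000)–(2.000,4.276)
cell (3,1): code 0010 → (3.000,1.769)–(3.210,2.000)
cell (3,2): code 0011 → (3.210,2.000)–(3.443,3.000)
cell (3,3): code 0001 → (3.443,3.000)–(3.000,3.874)
total: 12 segments, chained into 1 closed loop(s), length Σ = 8.891055

segments=12 loops=1 length=8.891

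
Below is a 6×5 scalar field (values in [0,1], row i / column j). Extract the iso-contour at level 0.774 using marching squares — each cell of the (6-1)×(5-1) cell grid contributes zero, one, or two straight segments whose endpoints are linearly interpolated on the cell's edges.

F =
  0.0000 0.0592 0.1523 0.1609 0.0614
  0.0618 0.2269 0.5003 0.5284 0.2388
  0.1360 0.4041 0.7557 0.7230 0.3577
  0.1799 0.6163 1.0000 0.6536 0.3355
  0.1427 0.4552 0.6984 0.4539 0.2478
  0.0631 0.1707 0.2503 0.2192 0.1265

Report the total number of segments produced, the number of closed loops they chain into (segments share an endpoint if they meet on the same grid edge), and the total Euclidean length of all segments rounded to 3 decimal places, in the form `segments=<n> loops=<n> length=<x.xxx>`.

segments=4 loops=1 length=4.175

cell (2,1): code 0100 → (2.075,2.000)–(3.000,1.411)
cell (2,2): code 1000 → (3.000,2.652)–(2.075,2.000)
cell (3,1): code 0010 → (3.000,1.411)–(3.749,2.000)
cell (3,2): code 0001 → (3.749,2.000)–(3.000,2.652)
total: 4 segments, chained into 1 closed loop(s), length Σ = 4.175375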